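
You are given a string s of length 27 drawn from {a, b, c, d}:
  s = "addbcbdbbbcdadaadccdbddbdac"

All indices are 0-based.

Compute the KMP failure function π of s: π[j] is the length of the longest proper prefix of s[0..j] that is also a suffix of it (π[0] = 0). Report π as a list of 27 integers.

π[0] = 0
j=1 s[j]='d': π[1]=0 (border '')
j=2 s[j]='d': π[2]=0 (border '')
j=3 s[j]='b': π[3]=0 (border '')
j=4 s[j]='c': π[4]=0 (border '')
j=5 s[j]='b': π[5]=0 (border '')
j=6 s[j]='d': π[6]=0 (border '')
j=7 s[j]='b': π[7]=0 (border '')
j=8 s[j]='b': π[8]=0 (border '')
j=9 s[j]='b': π[9]=0 (border '')
j=10 s[j]='c': π[10]=0 (border '')
j=11 s[j]='d': π[11]=0 (border '')
j=12 s[j]='a': π[12]=1 (border 'a')
j=13 s[j]='d': π[13]=2 (border 'ad')
j=14 s[j]='a': k: 2→0; π[14]=1 (border 'a')
j=15 s[j]='a': k: 1→0; π[15]=1 (border 'a')
j=16 s[j]='d': π[16]=2 (border 'ad')
j=17 s[j]='c': k: 2→0; π[17]=0 (border '')
j=18 s[j]='c': π[18]=0 (border '')
j=19 s[j]='d': π[19]=0 (border '')
j=20 s[j]='b': π[20]=0 (border '')
j=21 s[j]='d': π[21]=0 (border '')
j=22 s[j]='d': π[22]=0 (border '')
j=23 s[j]='b': π[23]=0 (border '')
j=24 s[j]='d': π[24]=0 (border '')
j=25 s[j]='a': π[25]=1 (border 'a')
j=26 s[j]='c': k: 1→0; π[26]=0 (border '')

[0, 0, 0, 0, 0, 0, 0, 0, 0, 0, 0, 0, 1, 2, 1, 1, 2, 0, 0, 0, 0, 0, 0, 0, 0, 1, 0]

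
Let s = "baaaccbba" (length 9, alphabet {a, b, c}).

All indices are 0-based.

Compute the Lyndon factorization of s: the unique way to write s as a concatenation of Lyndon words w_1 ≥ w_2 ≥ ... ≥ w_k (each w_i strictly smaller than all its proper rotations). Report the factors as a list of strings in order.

emit factor 1: 'b' (i=0, period=1)
emit factor 2: 'aaaccbb' (i=1, period=7)
emit factor 3: 'a' (i=8, period=1)

["b", "aaaccbb", "a"]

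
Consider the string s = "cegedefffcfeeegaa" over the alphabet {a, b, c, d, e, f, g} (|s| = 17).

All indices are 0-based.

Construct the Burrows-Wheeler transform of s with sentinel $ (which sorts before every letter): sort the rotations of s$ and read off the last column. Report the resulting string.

aag$fegfedecfcfeee

rank  rotation            last
    0  $cegedefffcfeeegaa  a
    1  a$cegedefffcfeeega  a
    2  aa$cegedefffcfeeeg  g
    3  cegedefffcfeeegaa$  $
    4  cfeeegaa$cegedefff  f
    5  defffcfeeegaa$cege  e
    6  edefffcfeeegaa$ceg  g
    7  eeegaa$cegedefffcf  f
    8  eegaa$cegedefffcfe  e
    9  efffcfeeegaa$ceged  d
   10  egaa$cegedefffcfee  e
   11  egedefffcfeeegaa$c  c
   12  fcfeeegaa$cegedeff  f
   13  feeegaa$cegedefffc  c
   14  ffcfeeegaa$cegedef  f
   15  fffcfeeegaa$cegede  e
   16  gaa$cegedefffcfeee  e
   17  gedefffcfeeegaa$ce  e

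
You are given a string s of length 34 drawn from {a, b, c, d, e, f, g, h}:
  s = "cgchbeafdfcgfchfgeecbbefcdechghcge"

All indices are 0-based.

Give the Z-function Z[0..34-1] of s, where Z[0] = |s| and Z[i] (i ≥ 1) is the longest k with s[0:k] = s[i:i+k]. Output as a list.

[34, 0, 1, 0, 0, 0, 0, 0, 0, 0, 2, 0, 0, 1, 0, 0, 0, 0, 0, 1, 0, 0, 0, 0, 1, 0, 0, 1, 0, 0, 0, 2, 0, 0]

Z[0]=34
i=1: outside box; Z[1]=0
i=2: outside box; Z[2]=1 scan→box=[2,3)
i=3: outside box; Z[3]=0
i=4: outside box; Z[4]=0
i=5: outside box; Z[5]=0
i=6: outside box; Z[6]=0
i=7: outside box; Z[7]=0
i=8: outside box; Z[8]=0
i=9: outside box; Z[9]=0
i=10: outside box; Z[10]=2 scan→box=[10,12)
i=11: min(r-i=1, Z[1]=0)=0; Z[11]=0
i=12: outside box; Z[12]=0
i=13: outside box; Z[13]=1 scan→box=[13,14)
i=14: outside box; Z[14]=0
i=15: outside box; Z[15]=0
i=16: outside box; Z[16]=0
i=17: outside box; Z[17]=0
i=18: outside box; Z[18]=0
i=19: outside box; Z[19]=1 scan→box=[19,20)
i=20: outside box; Z[20]=0
i=21: outside box; Z[21]=0
i=22: outside box; Z[22]=0
i=23: outside box; Z[23]=0
i=24: outside box; Z[24]=1 scan→box=[24,25)
i=25: outside box; Z[25]=0
i=26: outside box; Z[26]=0
i=27: outside box; Z[27]=1 scan→box=[27,28)
i=28: outside box; Z[28]=0
i=29: outside box; Z[29]=0
i=30: outside box; Z[30]=0
i=31: outside box; Z[31]=2 scan→box=[31,33)
i=32: min(r-i=1, Z[1]=0)=0; Z[32]=0
i=33: outside box; Z[33]=0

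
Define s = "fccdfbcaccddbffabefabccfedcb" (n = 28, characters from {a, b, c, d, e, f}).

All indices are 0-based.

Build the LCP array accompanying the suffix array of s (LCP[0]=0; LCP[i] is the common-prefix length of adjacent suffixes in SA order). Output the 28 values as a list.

[0, 2, 1, 0, 1, 2, 1, 1, 0, 1, 1, 3, 2, 1, 2, 1, 0, 1, 1, 1, 0, 1, 0, 3, 1, 1, 1, 1]

sorted suffixes:
  #0 SA[0]=19  'abccfedcb'
  #1 SA[1]=15  'abefabccfedcb'
  #2 SA[2]=7  'accddbffabefabccfedcb'
  #3 SA[3]=27  'b'
  #4 SA[4]=5  'bcaccddbffabefabccfedcb'
  #5 SA[5]=20  'bccfedcb'
  #6 SA[6]=16  'befabccfedcb'
  #7 SA[7]=12  'bffabefabccfedcb'
  #8 SA[8]=6  'caccddbffabefabccfedcb'
  #9 SA[9]=26  'cb'
  #10 SA[10]=8  'ccddbffabefabccfedcb'
  #11 SA[11]=1  'ccdfbcaccddbffabefabccfedcb'
  #12 SA[12]=21  'ccfedcb'
  #13 SA[13]=9  'cddbffabefabccfedcb'
  #14 SA[14]=2  'cdfbcaccddbffabefabccfedcb'
  #15 SA[15]=22  'cfedcb'
  #16 SA[16]=11  'dbffabefabccfedcb'
  #17 SA[17]=25  'dcb'
  #18 SA[18]=10  'ddbffabefabccfedcb'
  #19 SA[19]=3  'dfbcaccddbffabefabccfedcb'
  #20 SA[20]=24  'edcb'
  #21 SA[21]=17  'efabccfedcb'
  #22 SA[22]=18  'fabccfedcb'
  #23 SA[23]=14  'fabefabccfedcb'
  #24 SA[24]=4  'fbcaccddbffabefabccfedcb'
  #25 SA[25]=0  'fccdfbcaccddbffabefabccfedcb'
  #26 SA[26]=23  'fedcb'
  #27 SA[27]=13  'ffabefabccfedcb'

SA = [19, 15, 7, 27, 5, 20, 16, 12, 6, 26, 8, 1, 21, 9, 2, 22, 11, 25, 10, 3, 24, 17, 18, 14, 4, 0, 23, 13]
i: (SA[i-1],SA[i]) lcp shared
  1: (19,15) 2 'ab'
  2: (15,7) 1 'a'
  3: (7,27) 0 ''
  4: (27,5) 1 'b'
  5: (5,20) 2 'bc'
  6: (20,16) 1 'b'
  7: (16,12) 1 'b'
  8: (12,6) 0 ''
  9: (6,26) 1 'c'
  10: (26,8) 1 'c'
  11: (8,1) 3 'ccd'
  12: (1,21) 2 'cc'
  13: (21,9) 1 'c'
  14: (9,2) 2 'cd'
  15: (2,22) 1 'c'
  16: (22,11) 0 ''
  17: (11,25) 1 'd'
  18: (25,10) 1 'd'
  19: (10,3) 1 'd'
  20: (3,24) 0 ''
  21: (24,17) 1 'e'
  22: (17,18) 0 ''
  23: (18,14) 3 'fab'
  24: (14,4) 1 'f'
  25: (4,0) 1 'f'
  26: (0,23) 1 'f'
  27: (23,13) 1 'f'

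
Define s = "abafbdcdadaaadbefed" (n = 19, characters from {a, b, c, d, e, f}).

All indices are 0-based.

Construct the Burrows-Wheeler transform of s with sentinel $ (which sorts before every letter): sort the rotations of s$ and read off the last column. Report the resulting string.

dda$dabafddeacabfbae

rank  rotation              last
    0  $abafbdcdadaaadbefed  d
    1  aaadbefed$abafbdcdad  d
    2  aadbefed$abafbdcdada  a
    3  abafbdcdadaaadbefed$  $
    4  adaaadbefed$abafbdcd  d
    5  adbefed$abafbdcdadaa  a
    6  afbdcdadaaadbefed$ab  b
    7  bafbdcdadaaadbefed$a  a
    8  bdcdadaaadbefed$abaf  f
    9  befed$abafbdcdadaaad  d
   10  cdadaaadbefed$abafbd  d
   11  d$abafbdcdadaaadbefe  e
   12  daaadbefed$abafbdcda  a
   13  dadaaadbefed$abafbdc  c
   14  dbefed$abafbdcdadaaa  a
   15  dcdadaaadbefed$abafb  b
   16  ed$abafbdcdadaaadbef  f
   17  efed$abafbdcdadaaadb  b
   18  fbdcdadaaadbefed$aba  a
   19  fed$abafbdcdadaaadbe  e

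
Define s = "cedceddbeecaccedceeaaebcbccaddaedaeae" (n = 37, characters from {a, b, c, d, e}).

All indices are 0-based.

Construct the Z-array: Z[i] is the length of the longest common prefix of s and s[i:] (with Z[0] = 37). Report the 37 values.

Z[0]=37
i=1: i≥r, start 0; Z[1]=0
i=2: i≥r, start 0; Z[2]=0
i=3: i≥r, start 0; Z[3]=3 grow→box=[3,6)
i=4: min(r-i=2, Z[1]=0)=0; Z[4]=0
i=5: min(r-i=1, Z[2]=0)=0; Z[5]=0
i=6: i≥r, start 0; Z[6]=0
i=7: i≥r, start 0; Z[7]=0
i=8: i≥r, start 0; Z[8]=0
i=9: i≥r, start 0; Z[9]=0
i=10: i≥r, start 0; Z[10]=1 grow→box=[10,11)
i=11: i≥r, start 0; Z[11]=0
i=12: i≥r, start 0; Z[12]=1 grow→box=[12,13)
i=13: i≥r, start 0; Z[13]=5 grow→box=[13,18)
i=14: min(r-i=4, Z[1]=0)=0; Z[14]=0
i=15: min(r-i=3, Z[2]=0)=0; Z[15]=0
i=16: min(r-i=2, Z[3]=3)=2; Z[16]=2
i=17: min(r-i=1, Z[4]=0)=0; Z[17]=0
i=18: i≥r, start 0; Z[18]=0
i=19: i≥r, start 0; Z[19]=0
i=20: i≥r, start 0; Z[20]=0
i=21: i≥r, start 0; Z[21]=0
i=22: i≥r, start 0; Z[22]=0
i=23: i≥r, start 0; Z[23]=1 grow→box=[23,24)
i=24: i≥r, start 0; Z[24]=0
i=25: i≥r, start 0; Z[25]=1 grow→box=[25,26)
i=26: i≥r, start 0; Z[26]=1 grow→box=[26,27)
i=27: i≥r, start 0; Z[27]=0
i=28: i≥r, start 0; Z[28]=0
i=29: i≥r, start 0; Z[29]=0
i=30: i≥r, start 0; Z[30]=0
i=31: i≥r, start 0; Z[31]=0
i=32: i≥r, start 0; Z[32]=0
i=33: i≥r, start 0; Z[33]=0
i=34: i≥r, start 0; Z[34]=0
i=35: i≥r, start 0; Z[35]=0
i=36: i≥r, start 0; Z[36]=0

[37, 0, 0, 3, 0, 0, 0, 0, 0, 0, 1, 0, 1, 5, 0, 0, 2, 0, 0, 0, 0, 0, 0, 1, 0, 1, 1, 0, 0, 0, 0, 0, 0, 0, 0, 0, 0]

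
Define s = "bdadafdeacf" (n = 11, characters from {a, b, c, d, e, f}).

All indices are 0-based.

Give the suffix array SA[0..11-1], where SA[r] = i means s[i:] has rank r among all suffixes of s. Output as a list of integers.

rank | idx | suffix
   0 |   8 | acf
   1 |   2 | adafdeacf
   2 |   4 | afdeacf
   3 |   0 | bdadafdeacf
   4 |   9 | cf
   5 |   1 | dadafdeacf
   6 |   3 | dafdeacf
   7 |   6 | deacf
   8 |   7 | eacf
   9 |  10 | f
  10 |   5 | fdeacf

[8, 2, 4, 0, 9, 1, 3, 6, 7, 10, 5]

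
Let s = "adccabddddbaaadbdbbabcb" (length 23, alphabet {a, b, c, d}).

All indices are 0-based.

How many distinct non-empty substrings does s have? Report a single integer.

rank | idx | suffix
   0 |  11 | aaadbdbbabcb
   1 |  12 | aadbdbbabcb
   2 |  19 | abcb
   3 |   4 | abddddbaaadbdbbabcb
   4 |  13 | adbdbbabcb
   5 |   0 | adccabddddbaaadbdbbabcb
   6 |  22 | b
   7 |  10 | baaadbdbbabcb
   8 |  18 | babcb
   9 |  17 | bbabcb
  10 |  20 | bcb
  11 |  15 | bdbbabcb
  12 |   5 | bddddbaaadbdbbabcb
  13 |   3 | cabddddbaaadbdbbabcb
  14 |  21 | cb
  15 |   2 | ccabddddbaaadbdbbabcb
  16 |   9 | dbaaadbdbbabcb
  17 |  16 | dbbabcb
  18 |  14 | dbdbbabcb
  19 |   1 | dccabddddbaaadbdbbabcb
  20 |   8 | ddbaaadbdbbabcb
  21 |   7 | dddbaaadbdbbabcb
  22 |   6 | ddddbaaadbdbbabcb

SA = [11, 12, 19, 4, 13, 0, 22, 10, 18, 17, 20, 15, 5, 3, 21, 2, 9, 16, 14, 1, 8, 7, 6]
i: (SA[i-1],SA[i]) lcp shared
  1: (11,12) 2 'aa'
  2: (12,19) 1 'a'
  3: (19,4) 2 'ab'
  4: (4,13) 1 'a'
  5: (13,0) 2 'ad'
  6: (0,22) 0 ''
  7: (22,10) 1 'b'
  8: (10,18) 2 'ba'
  9: (18,17) 1 'b'
  10: (17,20) 1 'b'
  11: (20,15) 1 'b'
  12: (15,5) 2 'bd'
  13: (5,3) 0 ''
  14: (3,21) 1 'c'
  15: (21,2) 1 'c'
  16: (2,9) 0 ''
  17: (9,16) 2 'db'
  18: (16,14) 2 'db'
  19: (14,1) 1 'd'
  20: (1,8) 1 'd'
  21: (8,7) 2 'dd'
  22: (7,6) 3 'ddd'

n(n+1)/2 = 23·24/2 = 276
Σ LCP = 0 + 2 + 1 + 2 + 1 + 2 + 0 + 1 + 2 + 1 + 1 + 1 + 2 + 0 + 1 + 1 + 0 + 2 + 2 + 1 + 1 + 2 + 3 = 29
distinct = 276 − 29 = 247

247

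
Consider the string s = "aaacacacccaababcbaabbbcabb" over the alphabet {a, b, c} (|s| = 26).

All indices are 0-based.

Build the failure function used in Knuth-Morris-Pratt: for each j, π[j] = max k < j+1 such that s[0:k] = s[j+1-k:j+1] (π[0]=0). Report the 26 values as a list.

π[0] = 0
j=1 s[j]='a': π[1]=1 (border 'a')
j=2 s[j]='a': π[2]=2 (border 'aa')
j=3 s[j]='c': k: 2→1→0; π[3]=0 (border '')
j=4 s[j]='a': π[4]=1 (border 'a')
j=5 s[j]='c': k: 1→0; π[5]=0 (border '')
j=6 s[j]='a': π[6]=1 (border 'a')
j=7 s[j]='c': k: 1→0; π[7]=0 (border '')
j=8 s[j]='c': π[8]=0 (border '')
j=9 s[j]='c': π[9]=0 (border '')
j=10 s[j]='a': π[10]=1 (border 'a')
j=11 s[j]='a': π[11]=2 (border 'aa')
j=12 s[j]='b': k: 2→1→0; π[12]=0 (border '')
j=13 s[j]='a': π[13]=1 (border 'a')
j=14 s[j]='b': k: 1→0; π[14]=0 (border '')
j=15 s[j]='c': π[15]=0 (border '')
j=16 s[j]='b': π[16]=0 (border '')
j=17 s[j]='a': π[17]=1 (border 'a')
j=18 s[j]='a': π[18]=2 (border 'aa')
j=19 s[j]='b': k: 2→1→0; π[19]=0 (border '')
j=20 s[j]='b': π[20]=0 (border '')
j=21 s[j]='b': π[21]=0 (border '')
j=22 s[j]='c': π[22]=0 (border '')
j=23 s[j]='a': π[23]=1 (border 'a')
j=24 s[j]='b': k: 1→0; π[24]=0 (border '')
j=25 s[j]='b': π[25]=0 (border '')

[0, 1, 2, 0, 1, 0, 1, 0, 0, 0, 1, 2, 0, 1, 0, 0, 0, 1, 2, 0, 0, 0, 0, 1, 0, 0]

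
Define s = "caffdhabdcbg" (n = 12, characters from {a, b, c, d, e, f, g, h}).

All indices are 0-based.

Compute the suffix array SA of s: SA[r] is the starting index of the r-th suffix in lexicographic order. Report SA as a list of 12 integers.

rank | idx | suffix
   0 |   6 | abdcbg
   1 |   1 | affdhabdcbg
   2 |   7 | bdcbg
   3 |  10 | bg
   4 |   0 | caffdhabdcbg
   5 |   9 | cbg
   6 |   8 | dcbg
   7 |   4 | dhabdcbg
   8 |   3 | fdhabdcbg
   9 |   2 | ffdhabdcbg
  10 |  11 | g
  11 |   5 | habdcbg

[6, 1, 7, 10, 0, 9, 8, 4, 3, 2, 11, 5]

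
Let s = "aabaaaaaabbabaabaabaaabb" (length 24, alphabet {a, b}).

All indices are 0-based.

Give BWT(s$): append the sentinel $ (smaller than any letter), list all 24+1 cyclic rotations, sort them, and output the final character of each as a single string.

bbaaba$bbaaaaabaabaaaabaa

rank  rotation                   last
    0  $aabaaaaaabbabaabaabaaabb  b
    1  aaaaaabbabaabaabaaabb$aab  b
    2  aaaaabbabaabaabaaabb$aaba  a
    3  aaaabbabaabaabaaabb$aabaa  a
    4  aaabb$aabaaaaaabbabaabaab  b
    5  aaabbabaabaabaaabb$aabaaa  a
    6  aabaaaaaabbabaabaabaaabb$  $
    7  aabaaabb$aabaaaaaabbabaab  b
    8  aabaabaaabb$aabaaaaaabbab  b
    9  aabb$aabaaaaaabbabaabaaba  a
   10  aabbabaabaabaaabb$aabaaaa  a
   11  abaaaaaabbabaabaabaaabb$a  a
   12  abaaabb$aabaaaaaabbabaaba  a
   13  abaabaaabb$aabaaaaaabbaba  a
   14  abaabaabaaabb$aabaaaaaabb  b
   15  abb$aabaaaaaabbabaabaabaa  a
   16  abbabaabaabaaabb$aabaaaaa  a
   17  b$aabaaaaaabbabaabaabaaab  b
   18  baaaaaabbabaabaabaaabb$aa  a
   19  baaabb$aabaaaaaabbabaabaa  a
   20  baabaaabb$aabaaaaaabbabaa  a
   21  baabaabaaabb$aabaaaaaabba  a
   22  babaabaabaaabb$aabaaaaaab  b
   23  bb$aabaaaaaabbabaabaabaaa  a
   24  bbabaabaabaaabb$aabaaaaaa  a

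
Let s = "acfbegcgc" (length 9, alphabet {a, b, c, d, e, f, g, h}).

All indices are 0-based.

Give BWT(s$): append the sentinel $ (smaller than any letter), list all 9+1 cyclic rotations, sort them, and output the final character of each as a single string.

rank  rotation    last
    0  $acfbegcgc  c
    1  acfbegcgc$  $
    2  begcgc$acf  f
    3  c$acfbegcg  g
    4  cfbegcgc$a  a
    5  cgc$acfbeg  g
    6  egcgc$acfb  b
    7  fbegcgc$ac  c
    8  gc$acfbegc  c
    9  gcgc$acfbe  e

c$fgagbcce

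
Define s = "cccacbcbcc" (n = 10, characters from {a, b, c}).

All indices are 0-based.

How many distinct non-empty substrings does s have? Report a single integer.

43

rank→(start, suffix):
  0 → (3, 'acbcbcc')
  1 → (5, 'bcbcc')
  2 → (7, 'bcc')
  3 → (9, 'c')
  4 → (2, 'cacbcbcc')
  5 → (4, 'cbcbcc')
  6 → (6, 'cbcc')
  7 → (8, 'cc')
  8 → (1, 'ccacbcbcc')
  9 → (0, 'cccacbcbcc')

SA = [3, 5, 7, 9, 2, 4, 6, 8, 1, 0]
rank  pair      lcp
   1  s[3:],s[5:]  0  ''
   2  s[5:],s[7:]  2  'bc'
   3  s[7:],s[9:]  0  ''
   4  s[9:],s[2:]  1  'c'
   5  s[2:],s[4:]  1  'c'
   6  s[4:],s[6:]  3  'cbc'
   7  s[6:],s[8:]  1  'c'
   8  s[8:],s[1:]  2  'cc'
   9  s[1:],s[0:]  2  'cc'

n(n+1)/2 = 10·11/2 = 55
Σ LCP = 0 + 0 + 2 + 0 + 1 + 1 + 3 + 1 + 2 + 2 = 12
distinct = 55 − 12 = 43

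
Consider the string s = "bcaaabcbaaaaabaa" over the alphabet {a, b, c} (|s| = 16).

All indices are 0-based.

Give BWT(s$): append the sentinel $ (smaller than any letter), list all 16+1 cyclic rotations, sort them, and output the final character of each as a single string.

rank  rotation           last
    0  $bcaaabcbaaaaabaa  a
    1  a$bcaaabcbaaaaaba  a
    2  aa$bcaaabcbaaaaab  b
    3  aaaaabaa$bcaaabcb  b
    4  aaaabaa$bcaaabcba  a
    5  aaabaa$bcaaabcbaa  a
    6  aaabcbaaaaabaa$bc  c
    7  aabaa$bcaaabcbaaa  a
    8  aabcbaaaaabaa$bca  a
    9  abaa$bcaaabcbaaaa  a
   10  abcbaaaaabaa$bcaa  a
   11  baa$bcaaabcbaaaaa  a
   12  baaaaabaa$bcaaabc  c
   13  bcaaabcbaaaaabaa$  $
   14  bcbaaaaabaa$bcaaa  a
   15  caaabcbaaaaabaa$b  b
   16  cbaaaaabaa$bcaaab  b

aabbaacaaaaac$abb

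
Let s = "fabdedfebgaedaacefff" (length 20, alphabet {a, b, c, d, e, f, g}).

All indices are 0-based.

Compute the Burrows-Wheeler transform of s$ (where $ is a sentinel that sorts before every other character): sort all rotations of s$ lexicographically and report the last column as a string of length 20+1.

fdfagaeaebefadcf$dfeb

rank  rotation               last
    0  $fabdedfebgaedaacefff  f
    1  aacefff$fabdedfebgaed  d
    2  abdedfebgaedaacefff$f  f
    3  acefff$fabdedfebgaeda  a
    4  aedaacefff$fabdedfebg  g
    5  bdedfebgaedaacefff$fa  a
    6  bgaedaacefff$fabdedfe  e
    7  cefff$fabdedfebgaedaa  a
    8  daacefff$fabdedfebgae  e
    9  dedfebgaedaacefff$fab  b
   10  dfebgaedaacefff$fabde  e
   11  ebgaedaacefff$fabdedf  f
   12  edaacefff$fabdedfebga  a
   13  edfebgaedaacefff$fabd  d
   14  efff$fabdedfebgaedaac  c
   15  f$fabdedfebgaedaaceff  f
   16  fabdedfebgaedaacefff$  $
   17  febgaedaacefff$fabded  d
   18  ff$fabdedfebgaedaacef  f
   19  fff$fabdedfebgaedaace  e
   20  gaedaacefff$fabdedfeb  b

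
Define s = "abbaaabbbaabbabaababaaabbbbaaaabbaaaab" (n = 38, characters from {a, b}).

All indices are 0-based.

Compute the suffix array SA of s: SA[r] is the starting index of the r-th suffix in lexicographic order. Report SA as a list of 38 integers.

rank | idx | suffix
   0 |  33 | aaaab
   1 |  27 | aaaabbaaaab
   2 |  34 | aaab
   3 |  28 | aaabbaaaab
   4 |   3 | aaabbbaabbabaababaaabbbbaaaabbaaaab
   5 |  20 | aaabbbbaaaabbaaaab
   6 |  35 | aab
   7 |  15 | aababaaabbbbaaaabbaaaab
   8 |  29 | aabbaaaab
   9 |   9 | aabbabaababaaabbbbaaaabbaaaab
  10 |   4 | aabbbaabbabaababaaabbbbaaaabbaaaab
  11 |  21 | aabbbbaaaabbaaaab
  12 |  36 | ab
  13 |  18 | abaaabbbbaaaabbaaaab
  14 |  13 | abaababaaabbbbaaaabbaaaab
  15 |  16 | ababaaabbbbaaaabbaaaab
  16 |  30 | abbaaaab
  17 |   0 | abbaaabbbaabbabaababaaabbbbaaaabbaaaab
  18 |  10 | abbabaababaaabbbbaaaabbaaaab
  19 |   5 | abbbaabbabaababaaabbbbaaaabbaaaab
  20 |  22 | abbbbaaaabbaaaab
  21 |  37 | b
  22 |  32 | baaaab
  23 |  26 | baaaabbaaaab
  24 |   2 | baaabbbaabbabaababaaabbbbaaaabbaaaab
  25 |  19 | baaabbbbaaaabbaaaab
  26 |  14 | baababaaabbbbaaaabbaaaab
  27 |   8 | baabbabaababaaabbbbaaaabbaaaab
  28 |  17 | babaaabbbbaaaabbaaaab
  29 |  12 | babaababaaabbbbaaaabbaaaab
  30 |  31 | bbaaaab
  31 |  25 | bbaaaabbaaaab
  32 |   1 | bbaaabbbaabbabaababaaabbbbaaaabbaaaab
  33 |   7 | bbaabbabaababaaabbbbaaaabbaaaab
  34 |  11 | bbabaababaaabbbbaaaabbaaaab
  35 |  24 | bbbaaaabbaaaab
  36 |   6 | bbbaabbabaababaaabbbbaaaabbaaaab
  37 |  23 | bbbbaaaabbaaaab

[33, 27, 34, 28, 3, 20, 35, 15, 29, 9, 4, 21, 36, 18, 13, 16, 30, 0, 10, 5, 22, 37, 32, 26, 2, 19, 14, 8, 17, 12, 31, 25, 1, 7, 11, 24, 6, 23]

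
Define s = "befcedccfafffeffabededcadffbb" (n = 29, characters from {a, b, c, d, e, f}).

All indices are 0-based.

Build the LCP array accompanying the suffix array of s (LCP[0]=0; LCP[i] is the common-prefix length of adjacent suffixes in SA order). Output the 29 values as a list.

sorted suffixes:
  #0 SA[0]=16  'abededcadffbb'
  #1 SA[1]=23  'adffbb'
  #2 SA[2]=9  'afffeffabededcadffbb'
  #3 SA[3]=28  'b'
  #4 SA[4]=27  'bb'
  #5 SA[5]=17  'bededcadffbb'
  #6 SA[6]=0  'befcedccfafffeffabededcadffbb'
  #7 SA[7]=22  'cadffbb'
  #8 SA[8]=6  'ccfafffeffabededcadffbb'
  #9 SA[9]=3  'cedccfafffeffabededcadffbb'
  #10 SA[10]=7  'cfafffeffabededcadffbb'
  #11 SA[11]=21  'dcadffbb'
  #12 SA[12]=5  'dccfafffeffabededcadffbb'
  #13 SA[13]=19  'dedcadffbb'
  #14 SA[14]=24  'dffbb'
  #15 SA[15]=20  'edcadffbb'
  #16 SA[16]=4  'edccfafffeffabededcadffbb'
  #17 SA[17]=18  'ededcadffbb'
  #18 SA[18]=1  'efcedccfafffeffabededcadffbb'
  #19 SA[19]=13  'effabededcadffbb'
  #20 SA[20]=15  'fabededcadffbb'
  #21 SA[21]=8  'fafffeffabededcadffbb'
  #22 SA[22]=26  'fbb'
  #23 SA[23]=2  'fcedccfafffeffabededcadffbb'
  #24 SA[24]=12  'feffabededcadffbb'
  #25 SA[25]=14  'ffabededcadffbb'
  #26 SA[26]=25  'ffbb'
  #27 SA[27]=11  'ffeffabededcadffbb'
  #28 SA[28]=10  'fffeffabededcadffbb'

SA = [16, 23, 9, 28, 27, 17, 0, 22, 6, 3, 7, 21, 5, 19, 24, 20, 4, 18, 1, 13, 15, 8, 26, 2, 12, 14, 25, 11, 10]
rank  pair      lcp
   1  s[16:],s[23:]  1  'a'
   2  s[23:],s[9:]  1  'a'
   3  s[9:],s[28:]  0  ''
   4  s[28:],s[27:]  1  'b'
   5  s[27:],s[17:]  1  'b'
   6  s[17:],s[0:]  2  'be'
   7  s[0:],s[22:]  0  ''
   8  s[22:],s[6:]  1  'c'
   9  s[6:],s[3:]  1  'c'
  10  s[3:],s[7:]  1  'c'
  11  s[7:],s[21:]  0  ''
  12  s[21:],s[5:]  2  'dc'
  13  s[5:],s[19:]  1  'd'
  14  s[19:],s[24:]  1  'd'
  15  s[24:],s[20:]  0  ''
  16  s[20:],s[4:]  3  'edc'
  17  s[4:],s[18:]  2  'ed'
  18  s[18:],s[1:]  1  'e'
  19  s[1:],s[13:]  2  'ef'
  20  s[13:],s[15:]  0  ''
  21  s[15:],s[8:]  2  'fa'
  22  s[8:],s[26:]  1  'f'
  23  s[26:],s[2:]  1  'f'
  24  s[2:],s[12:]  1  'f'
  25  s[12:],s[14:]  1  'f'
  26  s[14:],s[25:]  2  'ff'
  27  s[25:],s[11:]  2  'ff'
  28  s[11:],s[10:]  2  'ff'

[0, 1, 1, 0, 1, 1, 2, 0, 1, 1, 1, 0, 2, 1, 1, 0, 3, 2, 1, 2, 0, 2, 1, 1, 1, 1, 2, 2, 2]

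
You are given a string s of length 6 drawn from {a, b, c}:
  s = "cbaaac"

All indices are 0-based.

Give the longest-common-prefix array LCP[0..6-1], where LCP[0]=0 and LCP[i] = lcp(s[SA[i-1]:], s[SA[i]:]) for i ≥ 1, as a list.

[0, 2, 1, 0, 0, 1]

rank | idx | suffix
   0 |   2 | aaac
   1 |   3 | aac
   2 |   4 | ac
   3 |   1 | baaac
   4 |   5 | c
   5 |   0 | cbaaac

SA = [2, 3, 4, 1, 5, 0]
rank  pair      lcp
   1  s[2:],s[3:]  2  'aa'
   2  s[3:],s[4:]  1  'a'
   3  s[4:],s[1:]  0  ''
   4  s[1:],s[5:]  0  ''
   5  s[5:],s[0:]  1  'c'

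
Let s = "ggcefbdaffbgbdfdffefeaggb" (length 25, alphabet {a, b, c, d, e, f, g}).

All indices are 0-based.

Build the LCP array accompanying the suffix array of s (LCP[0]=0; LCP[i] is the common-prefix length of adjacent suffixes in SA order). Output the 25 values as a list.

rank→(start, suffix):
  0 → (7, 'affbgbdfdffefeaggb')
  1 → (21, 'aggb')
  2 → (24, 'b')
  3 → (5, 'bdaffbgbdfdffefeaggb')
  4 → (12, 'bdfdffefeaggb')
  5 → (10, 'bgbdfdffefeaggb')
  6 → (2, 'cefbdaffbgbdfdffefeaggb')
  7 → (6, 'daffbgbdfdffefeaggb')
  8 → (13, 'dfdffefeaggb')
  9 → (15, 'dffefeaggb')
  10 → (20, 'eaggb')
  11 → (3, 'efbdaffbgbdfdffefeaggb')
  12 → (18, 'efeaggb')
  13 → (4, 'fbdaffbgbdfdffefeaggb')
  14 → (9, 'fbgbdfdffefeaggb')
  15 → (14, 'fdffefeaggb')
  16 → (19, 'feaggb')
  17 → (17, 'fefeaggb')
  18 → (8, 'ffbgbdfdffefeaggb')
  19 → (16, 'ffefeaggb')
  20 → (23, 'gb')
  21 → (11, 'gbdfdffefeaggb')
  22 → (1, 'gcefbdaffbgbdfdffefeaggb')
  23 → (22, 'ggb')
  24 → (0, 'ggcefbdaffbgbdfdffefeaggb')

SA = [7, 21, 24, 5, 12, 10, 2, 6, 13, 15, 20, 3, 18, 4, 9, 14, 19, 17, 8, 16, 23, 11, 1, 22, 0]
i: (SA[i-1],SA[i]) lcp shared
  1: (7,21) 1 'a'
  2: (21,24) 0 ''
  3: (24,5) 1 'b'
  4: (5,12) 2 'bd'
  5: (12,10) 1 'b'
  6: (10,2) 0 ''
  7: (2,6) 0 ''
  8: (6,13) 1 'd'
  9: (13,15) 2 'df'
  10: (15,20) 0 ''
  11: (20,3) 1 'e'
  12: (3,18) 2 'ef'
  13: (18,4) 0 ''
  14: (4,9) 2 'fb'
  15: (9,14) 1 'f'
  16: (14,19) 1 'f'
  17: (19,17) 2 'fe'
  18: (17,8) 1 'f'
  19: (8,16) 2 'ff'
  20: (16,23) 0 ''
  21: (23,11) 2 'gb'
  22: (11,1) 1 'g'
  23: (1,22) 1 'g'
  24: (22,0) 2 'gg'

[0, 1, 0, 1, 2, 1, 0, 0, 1, 2, 0, 1, 2, 0, 2, 1, 1, 2, 1, 2, 0, 2, 1, 1, 2]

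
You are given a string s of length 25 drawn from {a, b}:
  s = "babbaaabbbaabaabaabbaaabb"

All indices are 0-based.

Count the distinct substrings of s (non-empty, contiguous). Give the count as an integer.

240

rank→(start, suffix):
  0 → (20, 'aaabb')
  1 → (4, 'aaabbbaabaabaabbaaabb')
  2 → (10, 'aabaabaabbaaabb')
  3 → (13, 'aabaabbaaabb')
  4 → (21, 'aabb')
  5 → (16, 'aabbaaabb')
  6 → (5, 'aabbbaabaabaabbaaabb')
  7 → (11, 'abaabaabbaaabb')
  8 → (14, 'abaabbaaabb')
  9 → (22, 'abb')
  10 → (17, 'abbaaabb')
  11 → (1, 'abbaaabbbaabaabaabbaaabb')
  12 → (6, 'abbbaabaabaabbaaabb')
  13 → (24, 'b')
  14 → (19, 'baaabb')
  15 → (3, 'baaabbbaabaabaabbaaabb')
  16 → (9, 'baabaabaabbaaabb')
  17 → (12, 'baabaabbaaabb')
  18 → (15, 'baabbaaabb')
  19 → (0, 'babbaaabbbaabaabaabbaaabb')
  20 → (23, 'bb')
  21 → (18, 'bbaaabb')
  22 → (2, 'bbaaabbbaabaabaabbaaabb')
  23 → (8, 'bbaabaabaabbaaabb')
  24 → (7, 'bbbaabaabaabbaaabb')

SA = [20, 4, 10, 13, 21, 16, 5, 11, 14, 22, 17, 1, 6, 24, 19, 3, 9, 12, 15, 0, 23, 18, 2, 8, 7]
i: (SA[i-1],SA[i]) lcp shared
  1: (20,4) 5 'aaabb'
  2: (4,10) 2 'aa'
  3: (10,13) 6 'aabaab'
  4: (13,21) 3 'aab'
  5: (21,16) 4 'aabb'
  6: (16,5) 4 'aabb'
  7: (5,11) 1 'a'
  8: (11,14) 5 'abaab'
  9: (14,22) 2 'ab'
  10: (22,17) 3 'abb'
  11: (17,1) 8 'abbaaabb'
  12: (1,6) 3 'abb'
  13: (6,24) 0 ''
  14: (24,19) 1 'b'
  15: (19,3) 6 'baaabb'
  16: (3,9) 3 'baa'
  17: (9,12) 7 'baabaab'
  18: (12,15) 4 'baab'
  19: (15,0) 2 'ba'
  20: (0,23) 1 'b'
  21: (23,18) 2 'bb'
  22: (18,2) 7 'bbaaabb'
  23: (2,8) 4 'bbaa'
  24: (8,7) 2 'bb'

n(n+1)/2 = 25·26/2 = 325
Σ LCP = 0 + 5 + 2 + 6 + 3 + 4 + 4 + 1 + 5 + 2 + 3 + 8 + 3 + 0 + 1 + 6 + 3 + 7 + 4 + 2 + 1 + 2 + 7 + 4 + 2 = 85
distinct = 325 − 85 = 240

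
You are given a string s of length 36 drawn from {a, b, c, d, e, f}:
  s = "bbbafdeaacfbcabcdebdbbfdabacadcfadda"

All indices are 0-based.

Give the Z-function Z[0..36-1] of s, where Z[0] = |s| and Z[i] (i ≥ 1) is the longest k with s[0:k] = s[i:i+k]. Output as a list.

Z[0]=36
i=1: fresh scan; Z[1]=2 scan→box=[1,3)
i=2: min(r-i=1, Z[1]=2)=1; Z[2]=1
i=3: fresh scan; Z[3]=0
i=4: fresh scan; Z[4]=0
i=5: fresh scan; Z[5]=0
i=6: fresh scan; Z[6]=0
i=7: fresh scan; Z[7]=0
i=8: fresh scan; Z[8]=0
i=9: fresh scan; Z[9]=0
i=10: fresh scan; Z[10]=0
i=11: fresh scan; Z[11]=1 scan→box=[11,12)
i=12: fresh scan; Z[12]=0
i=13: fresh scan; Z[13]=0
i=14: fresh scan; Z[14]=1 scan→box=[14,15)
i=15: fresh scan; Z[15]=0
i=16: fresh scan; Z[16]=0
i=17: fresh scan; Z[17]=0
i=18: fresh scan; Z[18]=1 scan→box=[18,19)
i=19: fresh scan; Z[19]=0
i=20: fresh scan; Z[20]=2 scan→box=[20,22)
i=21: min(r-i=1, Z[1]=2)=1; Z[21]=1
i=22: fresh scan; Z[22]=0
i=23: fresh scan; Z[23]=0
i=24: fresh scan; Z[24]=0
i=25: fresh scan; Z[25]=1 scan→box=[25,26)
i=26: fresh scan; Z[26]=0
i=27: fresh scan; Z[27]=0
i=28: fresh scan; Z[28]=0
i=29: fresh scan; Z[29]=0
i=30: fresh scan; Z[30]=0
i=31: fresh scan; Z[31]=0
i=32: fresh scan; Z[32]=0
i=33: fresh scan; Z[33]=0
i=34: fresh scan; Z[34]=0
i=35: fresh scan; Z[35]=0

[36, 2, 1, 0, 0, 0, 0, 0, 0, 0, 0, 1, 0, 0, 1, 0, 0, 0, 1, 0, 2, 1, 0, 0, 0, 1, 0, 0, 0, 0, 0, 0, 0, 0, 0, 0]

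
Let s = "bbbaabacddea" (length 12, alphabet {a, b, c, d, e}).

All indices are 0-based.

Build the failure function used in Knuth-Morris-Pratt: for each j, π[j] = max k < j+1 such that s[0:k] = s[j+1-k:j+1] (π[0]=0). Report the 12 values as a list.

[0, 1, 2, 0, 0, 1, 0, 0, 0, 0, 0, 0]

π[0] = 0
j=1 s[j]='b': π[1]=1 (border 'b')
j=2 s[j]='b': π[2]=2 (border 'bb')
j=3 s[j]='a': k: 2→1→0; π[3]=0 (border '')
j=4 s[j]='a': π[4]=0 (border '')
j=5 s[j]='b': π[5]=1 (border 'b')
j=6 s[j]='a': k: 1→0; π[6]=0 (border '')
j=7 s[j]='c': π[7]=0 (border '')
j=8 s[j]='d': π[8]=0 (border '')
j=9 s[j]='d': π[9]=0 (border '')
j=10 s[j]='e': π[10]=0 (border '')
j=11 s[j]='a': π[11]=0 (border '')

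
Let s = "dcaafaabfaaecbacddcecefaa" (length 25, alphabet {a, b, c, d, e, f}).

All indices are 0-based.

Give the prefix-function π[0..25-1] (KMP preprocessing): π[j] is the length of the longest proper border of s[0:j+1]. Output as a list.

π[0] = 0
j=1 s[j]='c': π[1]=0 (border '')
j=2 s[j]='a': π[2]=0 (border '')
j=3 s[j]='a': π[3]=0 (border '')
j=4 s[j]='f': π[4]=0 (border '')
j=5 s[j]='a': π[5]=0 (border '')
j=6 s[j]='a': π[6]=0 (border '')
j=7 s[j]='b': π[7]=0 (border '')
j=8 s[j]='f': π[8]=0 (border '')
j=9 s[j]='a': π[9]=0 (border '')
j=10 s[j]='a': π[10]=0 (border '')
j=11 s[j]='e': π[11]=0 (border '')
j=12 s[j]='c': π[12]=0 (border '')
j=13 s[j]='b': π[13]=0 (border '')
j=14 s[j]='a': π[14]=0 (border '')
j=15 s[j]='c': π[15]=0 (border '')
j=16 s[j]='d': π[16]=1 (border 'd')
j=17 s[j]='d': k: 1→0; π[17]=1 (border 'd')
j=18 s[j]='c': π[18]=2 (border 'dc')
j=19 s[j]='e': k: 2→0; π[19]=0 (border '')
j=20 s[j]='c': π[20]=0 (border '')
j=21 s[j]='e': π[21]=0 (border '')
j=22 s[j]='f': π[22]=0 (border '')
j=23 s[j]='a': π[23]=0 (border '')
j=24 s[j]='a': π[24]=0 (border '')

[0, 0, 0, 0, 0, 0, 0, 0, 0, 0, 0, 0, 0, 0, 0, 0, 1, 1, 2, 0, 0, 0, 0, 0, 0]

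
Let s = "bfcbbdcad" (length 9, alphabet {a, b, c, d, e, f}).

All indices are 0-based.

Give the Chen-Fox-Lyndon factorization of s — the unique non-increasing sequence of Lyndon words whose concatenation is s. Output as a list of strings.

["bfc", "bbdc", "ad"]

emit factor 1: 'bfc' (i=0, period=3)
emit factor 2: 'bbdc' (i=3, period=4)
emit factor 3: 'ad' (i=7, period=2)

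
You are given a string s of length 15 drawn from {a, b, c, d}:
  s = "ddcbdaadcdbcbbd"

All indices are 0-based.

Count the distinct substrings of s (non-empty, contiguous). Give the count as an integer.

sorted suffixes:
  #0 SA[0]=5  'aadcdbcbbd'
  #1 SA[1]=6  'adcdbcbbd'
  #2 SA[2]=12  'bbd'
  #3 SA[3]=10  'bcbbd'
  #4 SA[4]=13  'bd'
  #5 SA[5]=3  'bdaadcdbcbbd'
  #6 SA[6]=11  'cbbd'
  #7 SA[7]=2  'cbdaadcdbcbbd'
  #8 SA[8]=8  'cdbcbbd'
  #9 SA[9]=14  'd'
  #10 SA[10]=4  'daadcdbcbbd'
  #11 SA[11]=9  'dbcbbd'
  #12 SA[12]=1  'dcbdaadcdbcbbd'
  #13 SA[13]=7  'dcdbcbbd'
  #14 SA[14]=0  'ddcbdaadcdbcbbd'

SA = [5, 6, 12, 10, 13, 3, 11, 2, 8, 14, 4, 9, 1, 7, 0]
[i] adj suffixes → lcp
  [1] 5/6 → 1 ('a')
  [2] 6/12 → 0 ('')
  [3] 12/10 → 1 ('b')
  [4] 10/13 → 1 ('b')
  [5] 13/3 → 2 ('bd')
  [6] 3/11 → 0 ('')
  [7] 11/2 → 2 ('cb')
  [8] 2/8 → 1 ('c')
  [9] 8/14 → 0 ('')
  [10] 14/4 → 1 ('d')
  [11] 4/9 → 1 ('d')
  [12] 9/1 → 1 ('d')
  [13] 1/7 → 2 ('dc')
  [14] 7/0 → 1 ('d')

n(n+1)/2 = 15·16/2 = 120
Σ LCP = 0 + 1 + 0 + 1 + 1 + 2 + 0 + 2 + 1 + 0 + 1 + 1 + 1 + 2 + 1 = 14
distinct = 120 − 14 = 106

106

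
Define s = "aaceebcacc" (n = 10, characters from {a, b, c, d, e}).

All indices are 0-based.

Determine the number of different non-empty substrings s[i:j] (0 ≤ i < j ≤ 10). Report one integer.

rank→(start, suffix):
  0 → (0, 'aaceebcacc')
  1 → (7, 'acc')
  2 → (1, 'aceebcacc')
  3 → (5, 'bcacc')
  4 → (9, 'c')
  5 → (6, 'cacc')
  6 → (8, 'cc')
  7 → (2, 'ceebcacc')
  8 → (4, 'ebcacc')
  9 → (3, 'eebcacc')

SA = [0, 7, 1, 5, 9, 6, 8, 2, 4, 3]
rank  pair      lcp
   1  s[0:],s[7:]  1  'a'
   2  s[7:],s[1:]  2  'ac'
   3  s[1:],s[5:]  0  ''
   4  s[5:],s[9:]  0  ''
   5  s[9:],s[6:]  1  'c'
   6  s[6:],s[8:]  1  'c'
   7  s[8:],s[2:]  1  'c'
   8  s[2:],s[4:]  0  ''
   9  s[4:],s[3:]  1  'e'

n(n+1)/2 = 10·11/2 = 55
Σ LCP = 0 + 1 + 2 + 0 + 0 + 1 + 1 + 1 + 0 + 1 = 7
distinct = 55 − 7 = 48

48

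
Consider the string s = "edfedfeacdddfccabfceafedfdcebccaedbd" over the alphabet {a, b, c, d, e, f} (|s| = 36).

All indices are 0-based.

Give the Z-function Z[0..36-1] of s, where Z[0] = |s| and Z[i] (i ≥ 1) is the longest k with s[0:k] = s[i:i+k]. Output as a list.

Z[0]=36
i=1: outside box; Z[1]=0
i=2: outside box; Z[2]=0
i=3: outside box; Z[3]=4 grow→box=[3,7)
i=4: min(r-i=3, Z[1]=0)=0; Z[4]=0
i=5: min(r-i=2, Z[2]=0)=0; Z[5]=0
i=6: min(r-i=1, Z[3]=4)=1; Z[6]=1
i=7: outside box; Z[7]=0
i=8: outside box; Z[8]=0
i=9: outside box; Z[9]=0
i=10: outside box; Z[10]=0
i=11: outside box; Z[11]=0
i=12: outside box; Z[12]=0
i=13: outside box; Z[13]=0
i=14: outside box; Z[14]=0
i=15: outside box; Z[15]=0
i=16: outside box; Z[16]=0
i=17: outside box; Z[17]=0
i=18: outside box; Z[18]=0
i=19: outside box; Z[19]=1 grow→box=[19,20)
i=20: outside box; Z[20]=0
i=21: outside box; Z[21]=0
i=22: outside box; Z[22]=3 grow→box=[22,25)
i=23: min(r-i=2, Z[1]=0)=0; Z[23]=0
i=24: min(r-i=1, Z[2]=0)=0; Z[24]=0
i=25: outside box; Z[25]=0
i=26: outside box; Z[26]=0
i=27: outside box; Z[27]=1 grow→box=[27,28)
i=28: outside box; Z[28]=0
i=29: outside box; Z[29]=0
i=30: outside box; Z[30]=0
i=31: outside box; Z[31]=0
i=32: outside box; Z[32]=2 grow→box=[32,34)
i=33: min(r-i=1, Z[1]=0)=0; Z[33]=0
i=34: outside box; Z[34]=0
i=35: outside box; Z[35]=0

[36, 0, 0, 4, 0, 0, 1, 0, 0, 0, 0, 0, 0, 0, 0, 0, 0, 0, 0, 1, 0, 0, 3, 0, 0, 0, 0, 1, 0, 0, 0, 0, 2, 0, 0, 0]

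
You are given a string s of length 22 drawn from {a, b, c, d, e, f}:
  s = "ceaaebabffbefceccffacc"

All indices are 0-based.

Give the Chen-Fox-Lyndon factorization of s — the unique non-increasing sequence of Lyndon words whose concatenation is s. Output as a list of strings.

["ce", "aaebabffbefceccffacc"]

emit factor 1: 'ce' (i=0, period=2)
emit factor 2: 'aaebabffbefceccffacc' (i=2, period=20)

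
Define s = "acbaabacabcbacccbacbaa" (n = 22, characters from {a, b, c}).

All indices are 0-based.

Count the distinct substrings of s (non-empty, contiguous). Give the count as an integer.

210

sorted suffixes:
  #0 SA[0]=21  'a'
  #1 SA[1]=20  'aa'
  #2 SA[2]=3  'aabacabcbacccbacbaa'
  #3 SA[3]=4  'abacabcbacccbacbaa'
  #4 SA[4]=8  'abcbacccbacbaa'
  #5 SA[5]=6  'acabcbacccbacbaa'
  #6 SA[6]=17  'acbaa'
  #7 SA[7]=0  'acbaabacabcbacccbacbaa'
  #8 SA[8]=12  'acccbacbaa'
  #9 SA[9]=19  'baa'
  #10 SA[10]=2  'baabacabcbacccbacbaa'
  #11 SA[11]=5  'bacabcbacccbacbaa'
  #12 SA[12]=16  'bacbaa'
  #13 SA[13]=11  'bacccbacbaa'
  #14 SA[14]=9  'bcbacccbacbaa'
  #15 SA[15]=7  'cabcbacccbacbaa'
  #16 SA[16]=18  'cbaa'
  #17 SA[17]=1  'cbaabacabcbacccbacbaa'
  #18 SA[18]=15  'cbacbaa'
  #19 SA[19]=10  'cbacccbacbaa'
  #20 SA[20]=14  'ccbacbaa'
  #21 SA[21]=13  'cccbacbaa'

SA = [21, 20, 3, 4, 8, 6, 17, 0, 12, 19, 2, 5, 16, 11, 9, 7, 18, 1, 15, 10, 14, 13]
[i] adj suffixes → lcp
  [1] 21/20 → 1 ('a')
  [2] 20/3 → 2 ('aa')
  [3] 3/4 → 1 ('a')
  [4] 4/8 → 2 ('ab')
  [5] 8/6 → 1 ('a')
  [6] 6/17 → 2 ('ac')
  [7] 17/0 → 5 ('acbaa')
  [8] 0/12 → 2 ('ac')
  [9] 12/19 → 0 ('')
  [10] 19/2 → 3 ('baa')
  [11] 2/5 → 2 ('ba')
  [12] 5/16 → 3 ('bac')
  [13] 16/11 → 3 ('bac')
  [14] 11/9 → 1 ('b')
  [15] 9/7 → 0 ('')
  [16] 7/18 → 1 ('c')
  [17] 18/1 → 4 ('cbaa')
  [18] 1/15 → 3 ('cba')
  [19] 15/10 → 4 ('cbac')
  [20] 10/14 → 1 ('c')
  [21] 14/13 → 2 ('cc')

n(n+1)/2 = 22·23/2 = 253
Σ LCP = 0 + 1 + 2 + 1 + 2 + 1 + 2 + 5 + 2 + 0 + 3 + 2 + 3 + 3 + 1 + 0 + 1 + 4 + 3 + 4 + 1 + 2 = 43
distinct = 253 − 43 = 210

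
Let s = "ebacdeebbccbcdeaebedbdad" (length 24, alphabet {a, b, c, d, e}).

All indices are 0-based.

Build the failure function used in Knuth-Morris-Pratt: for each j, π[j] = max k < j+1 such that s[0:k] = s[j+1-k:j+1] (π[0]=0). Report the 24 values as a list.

π[0] = 0
j=1 s[j]='b': π[1]=0 (border '')
j=2 s[j]='a': π[2]=0 (border '')
j=3 s[j]='c': π[3]=0 (border '')
j=4 s[j]='d': π[4]=0 (border '')
j=5 s[j]='e': π[5]=1 (border 'e')
j=6 s[j]='e': k: 1→0; π[6]=1 (border 'e')
j=7 s[j]='b': π[7]=2 (border 'eb')
j=8 s[j]='b': k: 2→0; π[8]=0 (border '')
j=9 s[j]='c': π[9]=0 (border '')
j=10 s[j]='c': π[10]=0 (border '')
j=11 s[j]='b': π[11]=0 (border '')
j=12 s[j]='c': π[12]=0 (border '')
j=13 s[j]='d': π[13]=0 (border '')
j=14 s[j]='e': π[14]=1 (border 'e')
j=15 s[j]='a': k: 1→0; π[15]=0 (border '')
j=16 s[j]='e': π[16]=1 (border 'e')
j=17 s[j]='b': π[17]=2 (border 'eb')
j=18 s[j]='e': k: 2→0; π[18]=1 (border 'e')
j=19 s[j]='d': k: 1→0; π[19]=0 (border '')
j=20 s[j]='b': π[20]=0 (border '')
j=21 s[j]='d': π[21]=0 (border '')
j=22 s[j]='a': π[22]=0 (border '')
j=23 s[j]='d': π[23]=0 (border '')

[0, 0, 0, 0, 0, 1, 1, 2, 0, 0, 0, 0, 0, 0, 1, 0, 1, 2, 1, 0, 0, 0, 0, 0]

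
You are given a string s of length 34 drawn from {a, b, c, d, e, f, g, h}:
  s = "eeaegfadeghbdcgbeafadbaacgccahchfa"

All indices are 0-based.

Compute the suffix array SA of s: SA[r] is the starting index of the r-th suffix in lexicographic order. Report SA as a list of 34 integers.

[33, 22, 23, 19, 6, 2, 17, 28, 21, 11, 15, 27, 26, 13, 24, 30, 20, 12, 7, 1, 16, 0, 3, 8, 32, 18, 5, 14, 25, 4, 9, 10, 29, 31]

rank | idx | suffix
   0 |  33 | a
   1 |  22 | aacgccahchfa
   2 |  23 | acgccahchfa
   3 |  19 | adbaacgccahchfa
   4 |   6 | adeghbdcgbeafadbaacgccahchfa
   5 |   2 | aegfadeghbdcgbeafadbaacgccahchfa
   6 |  17 | afadbaacgccahchfa
   7 |  28 | ahchfa
   8 |  21 | baacgccahchfa
   9 |  11 | bdcgbeafadbaacgccahchfa
  10 |  15 | beafadbaacgccahchfa
  11 |  27 | cahchfa
  12 |  26 | ccahchfa
  13 |  13 | cgbeafadbaacgccahchfa
  14 |  24 | cgccahchfa
  15 |  30 | chfa
  16 |  20 | dbaacgccahchfa
  17 |  12 | dcgbeafadbaacgccahchfa
  18 |   7 | deghbdcgbeafadbaacgccahchfa
  19 |   1 | eaegfadeghbdcgbeafadbaacgccahchfa
  20 |  16 | eafadbaacgccahchfa
  21 |   0 | eeaegfadeghbdcgbeafadbaacgccahchfa
  22 |   3 | egfadeghbdcgbeafadbaacgccahchfa
  23 |   8 | eghbdcgbeafadbaacgccahchfa
  24 |  32 | fa
  25 |  18 | fadbaacgccahchfa
  26 |   5 | fadeghbdcgbeafadbaacgccahchfa
  27 |  14 | gbeafadbaacgccahchfa
  28 |  25 | gccahchfa
  29 |   4 | gfadeghbdcgbeafadbaacgccahchfa
  30 |   9 | ghbdcgbeafadbaacgccahchfa
  31 |  10 | hbdcgbeafadbaacgccahchfa
  32 |  29 | hchfa
  33 |  31 | hfa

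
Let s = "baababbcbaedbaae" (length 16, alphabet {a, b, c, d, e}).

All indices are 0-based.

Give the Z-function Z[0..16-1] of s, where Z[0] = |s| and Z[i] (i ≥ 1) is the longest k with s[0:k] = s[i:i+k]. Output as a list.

[16, 0, 0, 2, 0, 1, 1, 0, 2, 0, 0, 0, 3, 0, 0, 0]

Z[0]=16
i=1: outside box; Z[1]=0
i=2: outside box; Z[2]=0
i=3: outside box; Z[3]=2 grow→box=[3,5)
i=4: min(r-i=1, Z[1]=0)=0; Z[4]=0
i=5: outside box; Z[5]=1 grow→box=[5,6)
i=6: outside box; Z[6]=1 grow→box=[6,7)
i=7: outside box; Z[7]=0
i=8: outside box; Z[8]=2 grow→box=[8,10)
i=9: min(r-i=1, Z[1]=0)=0; Z[9]=0
i=10: outside box; Z[10]=0
i=11: outside box; Z[11]=0
i=12: outside box; Z[12]=3 grow→box=[12,15)
i=13: min(r-i=2, Z[1]=0)=0; Z[13]=0
i=14: min(r-i=1, Z[2]=0)=0; Z[14]=0
i=15: outside box; Z[15]=0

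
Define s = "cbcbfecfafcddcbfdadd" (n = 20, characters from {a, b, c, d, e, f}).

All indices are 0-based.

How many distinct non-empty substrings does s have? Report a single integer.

sorted suffixes:
  #0 SA[0]=17  'add'
  #1 SA[1]=8  'afcddcbfdadd'
  #2 SA[2]=1  'bcbfecfafcddcbfdadd'
  #3 SA[3]=14  'bfdadd'
  #4 SA[4]=3  'bfecfafcddcbfdadd'
  #5 SA[5]=0  'cbcbfecfafcddcbfdadd'
  #6 SA[6]=13  'cbfdadd'
  #7 SA[7]=2  'cbfecfafcddcbfdadd'
  #8 SA[8]=10  'cddcbfdadd'
  #9 SA[9]=6  'cfafcddcbfdadd'
  #10 SA[10]=19  'd'
  #11 SA[11]=16  'dadd'
  #12 SA[12]=12  'dcbfdadd'
  #13 SA[13]=18  'dd'
  #14 SA[14]=11  'ddcbfdadd'
  #15 SA[15]=5  'ecfafcddcbfdadd'
  #16 SA[16]=7  'fafcddcbfdadd'
  #17 SA[17]=9  'fcddcbfdadd'
  #18 SA[18]=15  'fdadd'
  #19 SA[19]=4  'fecfafcddcbfdadd'

SA = [17, 8, 1, 14, 3, 0, 13, 2, 10, 6, 19, 16, 12, 18, 11, 5, 7, 9, 15, 4]
rank  pair      lcp
   1  s[17:],s[8:]  1  'a'
   2  s[8:],s[1:]  0  ''
   3  s[1:],s[14:]  1  'b'
   4  s[14:],s[3:]  2  'bf'
   5  s[3:],s[0:]  0  ''
   6  s[0:],s[13:]  2  'cb'
   7  s[13:],s[2:]  3  'cbf'
   8  s[2:],s[10:]  1  'c'
   9  s[10:],s[6:]  1  'c'
  10  s[6:],s[19:]  0  ''
  11  s[19:],s[16:]  1  'd'
  12  s[16:],s[12:]  1  'd'
  13  s[12:],s[18:]  1  'd'
  14  s[18:],s[11:]  2  'dd'
  15  s[11:],s[5:]  0  ''
  16  s[5:],s[7:]  0  ''
  17  s[7:],s[9:]  1  'f'
  18  s[9:],s[15:]  1  'f'
  19  s[15:],s[4:]  1  'f'

n(n+1)/2 = 20·21/2 = 210
Σ LCP = 0 + 1 + 0 + 1 + 2 + 0 + 2 + 3 + 1 + 1 + 0 + 1 + 1 + 1 + 2 + 0 + 0 + 1 + 1 + 1 = 19
distinct = 210 − 19 = 191

191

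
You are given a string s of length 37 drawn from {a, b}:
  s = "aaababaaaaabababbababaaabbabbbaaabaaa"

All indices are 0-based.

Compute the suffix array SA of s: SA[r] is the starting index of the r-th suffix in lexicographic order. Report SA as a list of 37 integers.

rank | idx | suffix
   0 |  36 | a
   1 |  35 | aa
   2 |  34 | aaa
   3 |   6 | aaaaabababbababaaabbabbbaaabaaa
   4 |   7 | aaaabababbababaaabbabbbaaabaaa
   5 |  30 | aaabaaa
   6 |   0 | aaababaaaaabababbababaaabbabbbaaabaaa
   7 |   8 | aaabababbababaaabbabbbaaabaaa
   8 |  21 | aaabbabbbaaabaaa
   9 |  31 | aabaaa
  10 |   1 | aababaaaaabababbababaaabbabbbaaabaaa
  11 |   9 | aabababbababaaabbabbbaaabaaa
  12 |  22 | aabbabbbaaabaaa
  13 |  32 | abaaa
  14 |   4 | abaaaaabababbababaaabbabbbaaabaaa
  15 |  19 | abaaabbabbbaaabaaa
  16 |   2 | ababaaaaabababbababaaabbabbbaaabaaa
  17 |  17 | ababaaabbabbbaaabaaa
  18 |  10 | abababbababaaabbabbbaaabaaa
  19 |  12 | ababbababaaabbabbbaaabaaa
  20 |  14 | abbababaaabbabbbaaabaaa
  21 |  23 | abbabbbaaabaaa
  22 |  26 | abbbaaabaaa
  23 |  33 | baaa
  24 |   5 | baaaaabababbababaaabbabbbaaabaaa
  25 |  29 | baaabaaa
  26 |  20 | baaabbabbbaaabaaa
  27 |   3 | babaaaaabababbababaaabbabbbaaabaaa
  28 |  18 | babaaabbabbbaaabaaa
  29 |  16 | bababaaabbabbbaaabaaa
  30 |  11 | bababbababaaabbabbbaaabaaa
  31 |  13 | babbababaaabbabbbaaabaaa
  32 |  25 | babbbaaabaaa
  33 |  28 | bbaaabaaa
  34 |  15 | bbababaaabbabbbaaabaaa
  35 |  24 | bbabbbaaabaaa
  36 |  27 | bbbaaabaaa

[36, 35, 34, 6, 7, 30, 0, 8, 21, 31, 1, 9, 22, 32, 4, 19, 2, 17, 10, 12, 14, 23, 26, 33, 5, 29, 20, 3, 18, 16, 11, 13, 25, 28, 15, 24, 27]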